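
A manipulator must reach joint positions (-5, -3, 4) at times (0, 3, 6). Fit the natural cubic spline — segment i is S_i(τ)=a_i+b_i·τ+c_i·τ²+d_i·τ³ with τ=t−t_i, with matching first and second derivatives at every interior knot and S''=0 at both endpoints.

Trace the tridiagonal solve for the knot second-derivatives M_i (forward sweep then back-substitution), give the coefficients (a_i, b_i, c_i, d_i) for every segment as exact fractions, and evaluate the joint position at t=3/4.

Δ: Δ0=2/3, Δ1=7/3
row 1: diag=12, rhs=10; c'=1/4, d'=5/6
back: M1=5/6
M: M0=0, M1=5/6, M2=0
seg 0: a=-5, c=M0/2=0, d=(M1−M0)/(6·3)=5/108, b=Δ0−h0·(2M0+M1)/6=1/4
seg 1: a=-3, c=M1/2=5/12, d=(M2−M1)/(6·3)=-5/108, b=Δ1−h1·(2M1+M2)/6=3/2
t_q=3/4 → seg 0, τ=3/4; S=-5+1/4·τ+0·τ²+5/108·τ³=-1227/256

  seg 0: a=-5 b=1/4 c=0 d=5/108
  seg 1: a=-3 b=3/2 c=5/12 d=-5/108
S(3/4) = -1227/256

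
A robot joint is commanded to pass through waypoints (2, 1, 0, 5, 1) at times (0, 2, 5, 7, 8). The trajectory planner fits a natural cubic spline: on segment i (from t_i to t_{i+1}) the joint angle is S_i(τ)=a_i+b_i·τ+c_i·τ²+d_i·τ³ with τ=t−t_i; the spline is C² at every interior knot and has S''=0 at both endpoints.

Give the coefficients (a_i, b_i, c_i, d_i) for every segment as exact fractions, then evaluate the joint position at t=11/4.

Δ: Δ0=-1/2, Δ1=-1/3, Δ2=5/2, Δ3=-4
row 1: diag=10, rhs=1; c'=3/10, d'=1/10
row 2: denom=10−3·3/10=91/10; d'=(17−3·1/10)/(91/10)=167/91
row 3: denom=6−2·20/91=506/91; d'=(-39−2·167/91)/(506/91)=-353/46
back: M3=-353/46
back: M2=167/91−20/91·-353/46=81/23
back: M1=1/10−3/10·81/23=-22/23
M: M0=0, M1=-22/23, M2=81/23, M3=-353/46, M4=0
seg 0: a=2, c=M0/2=0, d=(M1−M0)/(6·2)=-11/138, b=Δ0−h0·(2M0+M1)/6=-25/138
seg 1: a=1, c=M1/2=-11/23, d=(M2−M1)/(6·3)=103/414, b=Δ1−h1·(2M1+M2)/6=-157/138
seg 2: a=0, c=M2/2=81/46, d=(M3−M2)/(6·2)=-515/552, b=Δ2−h2·(2M2+M3)/6=187/69
seg 3: a=5, c=M3/2=-353/92, d=(M4−M3)/(6·1)=353/276, b=Δ3−h3·(2M3+M4)/6=-199/138
t_q=11/4 → seg 1, τ=3/4; S=1+-157/138·τ+-11/23·τ²+103/414·τ³=-51/2944

  seg 0: a=2 b=-25/138 c=0 d=-11/138
  seg 1: a=1 b=-157/138 c=-11/23 d=103/414
  seg 2: a=0 b=187/69 c=81/46 d=-515/552
  seg 3: a=5 b=-199/138 c=-353/92 d=353/276
S(11/4) = -51/2944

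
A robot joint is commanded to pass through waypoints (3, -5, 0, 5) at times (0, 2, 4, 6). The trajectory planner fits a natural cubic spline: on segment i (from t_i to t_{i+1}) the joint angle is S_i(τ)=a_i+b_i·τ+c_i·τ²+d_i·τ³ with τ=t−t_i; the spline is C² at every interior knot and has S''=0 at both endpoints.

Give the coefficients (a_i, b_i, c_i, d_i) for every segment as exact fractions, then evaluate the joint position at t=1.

  seg 0: a=3 b=-86/15 c=0 d=13/30
  seg 1: a=-5 b=-8/15 c=13/5 d=-13/24
  seg 2: a=0 b=101/30 c=-13/20 d=13/120
S(1) = -23/10

Δ: Δ0=-4, Δ1=5/2, Δ2=5/2
row 1: diag=8, rhs=39; c'=1/4, d'=39/8
row 2: denom=8−2·1/4=15/2; d'=(0−2·39/8)/(15/2)=-13/10
back: M2=-13/10
back: M1=39/8−1/4·-13/10=26/5
M: M0=0, M1=26/5, M2=-13/10, M3=0
seg 0: a=3, c=M0/2=0, d=(M1−M0)/(6·2)=13/30, b=Δ0−h0·(2M0+M1)/6=-86/15
seg 1: a=-5, c=M1/2=13/5, d=(M2−M1)/(6·2)=-13/24, b=Δ1−h1·(2M1+M2)/6=-8/15
seg 2: a=0, c=M2/2=-13/20, d=(M3−M2)/(6·2)=13/120, b=Δ2−h2·(2M2+M3)/6=101/30
t_q=1 → seg 0, τ=1; S=3+-86/15·τ+0·τ²+13/30·τ³=-23/10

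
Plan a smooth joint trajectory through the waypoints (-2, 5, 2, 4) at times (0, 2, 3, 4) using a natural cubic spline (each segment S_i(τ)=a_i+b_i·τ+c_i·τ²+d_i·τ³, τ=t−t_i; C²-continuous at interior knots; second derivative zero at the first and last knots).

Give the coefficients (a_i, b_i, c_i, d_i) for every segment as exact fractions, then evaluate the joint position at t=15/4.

Δ: Δ0=7/2, Δ1=-3, Δ2=2
row 1: diag=6, rhs=-39; c'=1/6, d'=-13/2
row 2: denom=4−1·1/6=23/6; d'=(30−1·-13/2)/(23/6)=219/23
back: M2=219/23
back: M1=-13/2−1/6·219/23=-186/23
M: M0=0, M1=-186/23, M2=219/23, M3=0
seg 0: a=-2, c=M0/2=0, d=(M1−M0)/(6·2)=-31/46, b=Δ0−h0·(2M0+M1)/6=285/46
seg 1: a=5, c=M1/2=-93/23, d=(M2−M1)/(6·1)=135/46, b=Δ1−h1·(2M1+M2)/6=-87/46
seg 2: a=2, c=M2/2=219/46, d=(M3−M2)/(6·1)=-73/46, b=Δ2−h2·(2M2+M3)/6=-27/23
t_q=15/4 → seg 2, τ=3/4; S=2+-27/23·τ+219/46·τ²+-73/46·τ³=9209/2944

  seg 0: a=-2 b=285/46 c=0 d=-31/46
  seg 1: a=5 b=-87/46 c=-93/23 d=135/46
  seg 2: a=2 b=-27/23 c=219/46 d=-73/46
S(15/4) = 9209/2944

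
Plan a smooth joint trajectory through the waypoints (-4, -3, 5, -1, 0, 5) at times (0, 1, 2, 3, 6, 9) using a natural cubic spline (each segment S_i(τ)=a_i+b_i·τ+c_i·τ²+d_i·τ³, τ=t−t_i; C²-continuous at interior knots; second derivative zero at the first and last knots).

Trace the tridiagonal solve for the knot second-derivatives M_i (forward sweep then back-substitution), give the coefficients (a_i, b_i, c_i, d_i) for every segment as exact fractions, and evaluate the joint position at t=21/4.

  seg 0: a=-4 b=-795/419 c=0 d=1214/419
  seg 1: a=-3 b=2847/419 c=3642/419 d=-3137/419
  seg 2: a=5 b=720/419 c=-5769/419 d=2535/419
  seg 3: a=-1 b=-3213/419 c=1836/419 d=-6466/11313
  seg 4: a=0 b=1337/419 c=-958/1257 d=958/11313
S(21/4) = -34603/13408

Δ: Δ0=1, Δ1=8, Δ2=-6, Δ3=1/3, Δ4=5/3
row 1: diag=4, rhs=42; c'=1/4, d'=21/2
row 2: denom=4−1·1/4=15/4; d'=(-84−1·21/2)/(15/4)=-126/5
row 3: denom=8−1·4/15=116/15; d'=(38−1·-126/5)/(116/15)=237/29
row 4: denom=12−3·45/116=1257/116; d'=(8−3·237/29)/(1257/116)=-1916/1257
back: M4=-1916/1257
back: M3=237/29−45/116·-1916/1257=3672/419
back: M2=-126/5−4/15·3672/419=-11538/419
back: M1=21/2−1/4·-11538/419=7284/419
M: M0=0, M1=7284/419, M2=-11538/419, M3=3672/419, M4=-1916/1257, M5=0
seg 0: a=-4, c=M0/2=0, d=(M1−M0)/(6·1)=1214/419, b=Δ0−h0·(2M0+M1)/6=-795/419
seg 1: a=-3, c=M1/2=3642/419, d=(M2−M1)/(6·1)=-3137/419, b=Δ1−h1·(2M1+M2)/6=2847/419
seg 2: a=5, c=M2/2=-5769/419, d=(M3−M2)/(6·1)=2535/419, b=Δ2−h2·(2M2+M3)/6=720/419
seg 3: a=-1, c=M3/2=1836/419, d=(M4−M3)/(6·3)=-6466/11313, b=Δ3−h3·(2M3+M4)/6=-3213/419
seg 4: a=0, c=M4/2=-958/1257, d=(M5−M4)/(6·3)=958/11313, b=Δ4−h4·(2M4+M5)/6=1337/419
t_q=21/4 → seg 3, τ=9/4; S=-1+-3213/419·τ+1836/419·τ²+-6466/11313·τ³=-34603/13408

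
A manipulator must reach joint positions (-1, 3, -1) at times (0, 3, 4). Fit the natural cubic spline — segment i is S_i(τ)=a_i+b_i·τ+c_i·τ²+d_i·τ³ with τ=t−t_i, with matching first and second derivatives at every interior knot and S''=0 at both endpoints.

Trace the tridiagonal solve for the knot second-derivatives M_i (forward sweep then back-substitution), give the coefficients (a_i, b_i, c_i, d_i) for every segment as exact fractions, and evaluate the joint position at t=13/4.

Δ: Δ0=4/3, Δ1=-4
row 1: diag=8, rhs=-32; c'=1/8, d'=-4
back: M1=-4
M: M0=0, M1=-4, M2=0
seg 0: a=-1, c=M0/2=0, d=(M1−M0)/(6·3)=-2/9, b=Δ0−h0·(2M0+M1)/6=10/3
seg 1: a=3, c=M1/2=-2, d=(M2−M1)/(6·1)=2/3, b=Δ1−h1·(2M1+M2)/6=-8/3
t_q=13/4 → seg 1, τ=1/4; S=3+-8/3·τ+-2·τ²+2/3·τ³=71/32

  seg 0: a=-1 b=10/3 c=0 d=-2/9
  seg 1: a=3 b=-8/3 c=-2 d=2/3
S(13/4) = 71/32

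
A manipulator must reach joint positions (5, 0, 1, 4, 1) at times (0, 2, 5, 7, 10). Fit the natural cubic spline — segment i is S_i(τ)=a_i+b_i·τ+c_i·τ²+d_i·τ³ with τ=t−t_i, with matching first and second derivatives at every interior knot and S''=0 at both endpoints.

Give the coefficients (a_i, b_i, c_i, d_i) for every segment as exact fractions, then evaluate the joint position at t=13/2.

Δ: Δ0=-5/2, Δ1=1/3, Δ2=3/2, Δ3=-1
row 1: diag=10, rhs=17; c'=3/10, d'=17/10
row 2: denom=10−3·3/10=91/10; d'=(7−3·17/10)/(91/10)=19/91
row 3: denom=10−2·20/91=870/91; d'=(-15−2·19/91)/(870/91)=-1403/870
back: M3=-1403/870
back: M2=19/91−20/91·-1403/870=49/87
back: M1=17/10−3/10·49/87=222/145
M: M0=0, M1=222/145, M2=49/87, M3=-1403/870, M4=0
seg 0: a=5, c=M0/2=0, d=(M1−M0)/(6·2)=37/290, b=Δ0−h0·(2M0+M1)/6=-873/290
seg 1: a=0, c=M1/2=111/145, d=(M2−M1)/(6·3)=-421/7830, b=Δ1−h1·(2M1+M2)/6=-429/290
seg 2: a=1, c=M2/2=49/174, d=(M3−M2)/(6·2)=-631/3480, b=Δ2−h2·(2M2+M3)/6=241/145
seg 3: a=4, c=M3/2=-1403/1740, d=(M4−M3)/(6·3)=1403/15660, b=Δ3−h3·(2M3+M4)/6=533/870
t_q=13/2 → seg 2, τ=3/2; S=1+241/145·τ+49/174·τ²+-631/3480·τ³=32617/9280

  seg 0: a=5 b=-873/290 c=0 d=37/290
  seg 1: a=0 b=-429/290 c=111/145 d=-421/7830
  seg 2: a=1 b=241/145 c=49/174 d=-631/3480
  seg 3: a=4 b=533/870 c=-1403/1740 d=1403/15660
S(13/2) = 32617/9280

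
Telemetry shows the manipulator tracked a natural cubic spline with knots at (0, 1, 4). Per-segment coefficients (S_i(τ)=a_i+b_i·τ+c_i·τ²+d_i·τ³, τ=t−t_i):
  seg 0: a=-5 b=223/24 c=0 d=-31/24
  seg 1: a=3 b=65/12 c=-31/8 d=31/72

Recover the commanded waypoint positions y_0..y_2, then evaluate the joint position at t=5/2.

y_0 = S_0(0) = a_0 = -5
y_1 = S_1(0) = a_1 = 3
y_2 = S_1(3) = -4
t_q=5/2 is in segment 1 (τ=3/2); S_1(τ)=247/64

y_0=-5 y_1=3 y_2=-4
S(5/2) = 247/64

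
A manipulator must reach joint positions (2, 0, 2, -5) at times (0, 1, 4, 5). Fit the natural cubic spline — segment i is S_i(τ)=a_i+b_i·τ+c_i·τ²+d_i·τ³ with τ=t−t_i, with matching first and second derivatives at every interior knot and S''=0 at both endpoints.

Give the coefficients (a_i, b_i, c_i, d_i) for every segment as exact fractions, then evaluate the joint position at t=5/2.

  seg 0: a=2 b=-463/165 c=0 d=133/165
  seg 1: a=0 b=-64/165 c=133/55 d=-31/45
  seg 2: a=2 b=-739/165 c=-208/55 d=208/165
S(5/2) = 223/88

Δ: Δ0=-2, Δ1=2/3, Δ2=-7
row 1: diag=8, rhs=16; c'=3/8, d'=2
row 2: denom=8−3·3/8=55/8; d'=(-46−3·2)/(55/8)=-416/55
back: M2=-416/55
back: M1=2−3/8·-416/55=266/55
M: M0=0, M1=266/55, M2=-416/55, M3=0
seg 0: a=2, c=M0/2=0, d=(M1−M0)/(6·1)=133/165, b=Δ0−h0·(2M0+M1)/6=-463/165
seg 1: a=0, c=M1/2=133/55, d=(M2−M1)/(6·3)=-31/45, b=Δ1−h1·(2M1+M2)/6=-64/165
seg 2: a=2, c=M2/2=-208/55, d=(M3−M2)/(6·1)=208/165, b=Δ2−h2·(2M2+M3)/6=-739/165
t_q=5/2 → seg 1, τ=3/2; S=0+-64/165·τ+133/55·τ²+-31/45·τ³=223/88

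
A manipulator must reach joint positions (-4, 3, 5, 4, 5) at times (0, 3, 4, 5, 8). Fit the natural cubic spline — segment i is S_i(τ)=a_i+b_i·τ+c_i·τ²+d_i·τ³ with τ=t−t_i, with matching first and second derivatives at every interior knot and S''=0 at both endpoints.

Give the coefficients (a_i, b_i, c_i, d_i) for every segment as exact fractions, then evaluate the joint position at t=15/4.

Δ: Δ0=7/3, Δ1=2, Δ2=-1, Δ3=1/3
row 1: diag=8, rhs=-2; c'=1/8, d'=-1/4
row 2: denom=4−1·1/8=31/8; d'=(-18−1·-1/4)/(31/8)=-142/31
row 3: denom=8−1·8/31=240/31; d'=(8−1·-142/31)/(240/31)=13/8
back: M3=13/8
back: M2=-142/31−8/31·13/8=-5
back: M1=-1/4−1/8·-5=3/8
M: M0=0, M1=3/8, M2=-5, M3=13/8, M4=0
seg 0: a=-4, c=M0/2=0, d=(M1−M0)/(6·3)=1/48, b=Δ0−h0·(2M0+M1)/6=103/48
seg 1: a=3, c=M1/2=3/16, d=(M2−M1)/(6·1)=-43/48, b=Δ1−h1·(2M1+M2)/6=65/24
seg 2: a=5, c=M2/2=-5/2, d=(M3−M2)/(6·1)=53/48, b=Δ2−h2·(2M2+M3)/6=19/48
seg 3: a=4, c=M3/2=13/16, d=(M4−M3)/(6·3)=-13/144, b=Δ3−h3·(2M3+M4)/6=-31/24
t_q=15/4 → seg 1, τ=3/4; S=3+65/24·τ+3/16·τ²+-43/48·τ³=4873/1024

  seg 0: a=-4 b=103/48 c=0 d=1/48
  seg 1: a=3 b=65/24 c=3/16 d=-43/48
  seg 2: a=5 b=19/48 c=-5/2 d=53/48
  seg 3: a=4 b=-31/24 c=13/16 d=-13/144
S(15/4) = 4873/1024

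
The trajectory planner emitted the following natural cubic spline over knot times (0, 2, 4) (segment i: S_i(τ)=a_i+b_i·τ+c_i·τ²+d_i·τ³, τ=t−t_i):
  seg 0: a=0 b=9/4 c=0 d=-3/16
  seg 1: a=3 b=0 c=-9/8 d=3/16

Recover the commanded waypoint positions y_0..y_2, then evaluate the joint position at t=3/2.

y_0=0 y_1=3 y_2=0
S(3/2) = 351/128

y_0 = S_0(0) = a_0 = 0
y_1 = S_1(0) = a_1 = 3
y_2 = S_1(2) = 0
t_q=3/2 is in segment 0 (τ=3/2); S_0(τ)=351/128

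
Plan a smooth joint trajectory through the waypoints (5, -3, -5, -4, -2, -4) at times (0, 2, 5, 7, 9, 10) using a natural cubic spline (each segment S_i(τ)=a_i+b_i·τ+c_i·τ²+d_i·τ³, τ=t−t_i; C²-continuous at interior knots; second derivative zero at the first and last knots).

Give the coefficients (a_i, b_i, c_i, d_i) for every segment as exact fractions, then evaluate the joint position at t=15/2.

Δ: Δ0=-4, Δ1=-2/3, Δ2=1/2, Δ3=1, Δ4=-2
row 1: diag=10, rhs=20; c'=3/10, d'=2
row 2: denom=10−3·3/10=91/10; d'=(7−3·2)/(91/10)=10/91
row 3: denom=8−2·20/91=688/91; d'=(3−2·10/91)/(688/91)=253/688
row 4: denom=6−2·91/344=941/172; d'=(-18−2·253/688)/(941/172)=-6445/1882
back: M4=-6445/1882
back: M3=253/688−91/344·-6445/1882=2397/1882
back: M2=10/91−20/91·2397/1882=-160/941
back: M1=2−3/10·-160/941=1930/941
M: M0=0, M1=1930/941, M2=-160/941, M3=2397/1882, M4=-6445/1882, M5=0
seg 0: a=5, c=M0/2=0, d=(M1−M0)/(6·2)=965/5646, b=Δ0−h0·(2M0+M1)/6=-13222/2823
seg 1: a=-3, c=M1/2=965/941, d=(M2−M1)/(6·3)=-1045/8469, b=Δ1−h1·(2M1+M2)/6=-7432/2823
seg 2: a=-5, c=M2/2=-80/941, d=(M3−M2)/(6·2)=2717/22584, b=Δ2−h2·(2M2+M3)/6=533/2823
seg 3: a=-4, c=M3/2=2397/3764, d=(M4−M3)/(6·2)=-4421/11292, b=Δ3−h3·(2M3+M4)/6=7297/5646
seg 4: a=-2, c=M4/2=-6445/3764, d=(M5−M4)/(6·1)=6445/11292, b=Δ4−h4·(2M4+M5)/6=-4847/5646
t_q=15/2 → seg 3, τ=1/2; S=-4+7297/5646·τ+2397/3764·τ²+-4421/11292·τ³=-97669/30112

  seg 0: a=5 b=-13222/2823 c=0 d=965/5646
  seg 1: a=-3 b=-7432/2823 c=965/941 d=-1045/8469
  seg 2: a=-5 b=533/2823 c=-80/941 d=2717/22584
  seg 3: a=-4 b=7297/5646 c=2397/3764 d=-4421/11292
  seg 4: a=-2 b=-4847/5646 c=-6445/3764 d=6445/11292
S(15/2) = -97669/30112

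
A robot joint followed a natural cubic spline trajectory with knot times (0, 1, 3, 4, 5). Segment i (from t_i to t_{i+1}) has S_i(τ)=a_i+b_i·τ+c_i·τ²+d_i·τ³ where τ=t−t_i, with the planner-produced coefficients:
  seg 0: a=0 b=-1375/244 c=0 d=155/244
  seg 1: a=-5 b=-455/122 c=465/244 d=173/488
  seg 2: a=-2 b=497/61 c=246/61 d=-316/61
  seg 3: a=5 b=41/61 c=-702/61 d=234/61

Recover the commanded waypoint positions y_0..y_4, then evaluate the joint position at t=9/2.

y_0 = S_0(0) = a_0 = 0
y_1 = S_1(0) = a_1 = -5
y_2 = S_2(0) = a_2 = -2
y_3 = S_3(0) = a_3 = 5
y_4 = S_3(1) = -2
t_q=9/2 is in segment 3 (τ=1/2); S_3(τ)=717/244

y_0=0 y_1=-5 y_2=-2 y_3=5 y_4=-2
S(9/2) = 717/244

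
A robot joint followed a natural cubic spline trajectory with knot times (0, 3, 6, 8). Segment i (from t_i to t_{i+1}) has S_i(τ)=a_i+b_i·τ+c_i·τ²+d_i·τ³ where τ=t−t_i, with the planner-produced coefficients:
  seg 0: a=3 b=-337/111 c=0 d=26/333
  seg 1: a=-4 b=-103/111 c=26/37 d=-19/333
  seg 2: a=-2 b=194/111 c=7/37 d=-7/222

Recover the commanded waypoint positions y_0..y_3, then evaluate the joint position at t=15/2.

y_0 = S_0(0) = a_0 = 3
y_1 = S_1(0) = a_1 = -4
y_2 = S_2(0) = a_2 = -2
y_3 = S_2(2) = 2
t_q=15/2 is in segment 2 (τ=3/2); S_2(τ)=557/592

y_0=3 y_1=-4 y_2=-2 y_3=2
S(15/2) = 557/592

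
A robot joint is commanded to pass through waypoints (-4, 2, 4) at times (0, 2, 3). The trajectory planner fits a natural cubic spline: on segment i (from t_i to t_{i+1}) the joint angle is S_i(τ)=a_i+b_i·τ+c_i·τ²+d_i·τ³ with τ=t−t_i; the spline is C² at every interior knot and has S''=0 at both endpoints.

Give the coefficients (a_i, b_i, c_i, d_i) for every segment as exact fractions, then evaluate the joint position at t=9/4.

Δ: Δ0=3, Δ1=2
row 1: diag=6, rhs=-6; c'=1/6, d'=-1
back: M1=-1
M: M0=0, M1=-1, M2=0
seg 0: a=-4, c=M0/2=0, d=(M1−M0)/(6·2)=-1/12, b=Δ0−h0·(2M0+M1)/6=10/3
seg 1: a=2, c=M1/2=-1/2, d=(M2−M1)/(6·1)=1/6, b=Δ1−h1·(2M1+M2)/6=7/3
t_q=9/4 → seg 1, τ=1/4; S=2+7/3·τ+-1/2·τ²+1/6·τ³=327/128

  seg 0: a=-4 b=10/3 c=0 d=-1/12
  seg 1: a=2 b=7/3 c=-1/2 d=1/6
S(9/4) = 327/128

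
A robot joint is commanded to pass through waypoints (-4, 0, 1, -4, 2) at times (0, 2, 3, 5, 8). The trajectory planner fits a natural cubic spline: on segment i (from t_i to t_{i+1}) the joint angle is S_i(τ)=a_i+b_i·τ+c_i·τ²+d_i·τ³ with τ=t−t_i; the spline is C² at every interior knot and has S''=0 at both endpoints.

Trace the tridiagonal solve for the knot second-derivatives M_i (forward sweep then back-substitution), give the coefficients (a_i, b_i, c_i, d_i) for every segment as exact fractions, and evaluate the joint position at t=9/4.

Δ: Δ0=2, Δ1=1, Δ2=-5/2, Δ3=2
row 1: diag=6, rhs=-6; c'=1/6, d'=-1
row 2: denom=6−1·1/6=35/6; d'=(-21−1·-1)/(35/6)=-24/7
row 3: denom=10−2·12/35=326/35; d'=(27−2·-24/7)/(326/35)=1185/326
back: M3=1185/326
back: M2=-24/7−12/35·1185/326=-762/163
back: M1=-1−1/6·-762/163=-36/163
M: M0=0, M1=-36/163, M2=-762/163, M3=1185/326, M4=0
seg 0: a=-4, c=M0/2=0, d=(M1−M0)/(6·2)=-3/163, b=Δ0−h0·(2M0+M1)/6=338/163
seg 1: a=0, c=M1/2=-18/163, d=(M2−M1)/(6·1)=-121/163, b=Δ1−h1·(2M1+M2)/6=302/163
seg 2: a=1, c=M2/2=-381/163, d=(M3−M2)/(6·2)=903/1304, b=Δ2−h2·(2M2+M3)/6=-97/163
seg 3: a=-4, c=M3/2=1185/652, d=(M4−M3)/(6·3)=-395/1956, b=Δ3−h3·(2M3+M4)/6=-533/326
t_q=9/4 → seg 1, τ=1/4; S=0+302/163·τ+-18/163·τ²+-121/163·τ³=4639/10432

  seg 0: a=-4 b=338/163 c=0 d=-3/163
  seg 1: a=0 b=302/163 c=-18/163 d=-121/163
  seg 2: a=1 b=-97/163 c=-381/163 d=903/1304
  seg 3: a=-4 b=-533/326 c=1185/652 d=-395/1956
S(9/4) = 4639/10432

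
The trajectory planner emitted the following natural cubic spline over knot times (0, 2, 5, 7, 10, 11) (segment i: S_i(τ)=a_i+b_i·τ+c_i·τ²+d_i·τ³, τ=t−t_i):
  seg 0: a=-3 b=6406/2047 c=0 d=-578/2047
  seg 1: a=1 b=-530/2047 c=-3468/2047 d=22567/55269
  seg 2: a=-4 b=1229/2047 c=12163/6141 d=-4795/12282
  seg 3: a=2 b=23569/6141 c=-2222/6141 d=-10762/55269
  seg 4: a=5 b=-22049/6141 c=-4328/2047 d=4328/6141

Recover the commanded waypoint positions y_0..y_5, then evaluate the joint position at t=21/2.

y_0=-3 y_1=1 y_2=-4 y_3=2 y_4=5 y_5=0
S(21/2) = 11317/4094

y_0 = S_0(0) = a_0 = -3
y_1 = S_1(0) = a_1 = 1
y_2 = S_2(0) = a_2 = -4
y_3 = S_3(0) = a_3 = 2
y_4 = S_4(0) = a_4 = 5
y_5 = S_4(1) = 0
t_q=21/2 is in segment 4 (τ=1/2); S_4(τ)=11317/4094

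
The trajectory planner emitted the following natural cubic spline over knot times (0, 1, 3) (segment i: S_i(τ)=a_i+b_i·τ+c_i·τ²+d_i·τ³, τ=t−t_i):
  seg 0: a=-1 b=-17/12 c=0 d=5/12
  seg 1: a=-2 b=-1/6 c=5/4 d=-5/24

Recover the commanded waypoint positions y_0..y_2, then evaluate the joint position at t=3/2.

y_0=-1 y_1=-2 y_2=1
S(3/2) = -115/64

y_0 = S_0(0) = a_0 = -1
y_1 = S_1(0) = a_1 = -2
y_2 = S_1(2) = 1
t_q=3/2 is in segment 1 (τ=1/2); S_1(τ)=-115/64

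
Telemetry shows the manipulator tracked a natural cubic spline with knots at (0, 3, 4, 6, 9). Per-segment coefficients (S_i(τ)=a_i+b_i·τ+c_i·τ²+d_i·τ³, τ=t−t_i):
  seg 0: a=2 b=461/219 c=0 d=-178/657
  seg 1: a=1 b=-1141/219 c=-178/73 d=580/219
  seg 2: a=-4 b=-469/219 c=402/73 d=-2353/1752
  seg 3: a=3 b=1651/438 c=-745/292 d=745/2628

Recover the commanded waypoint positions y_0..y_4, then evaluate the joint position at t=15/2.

y_0=2 y_1=1 y_2=-4 y_3=3 y_4=-1
S(15/2) = 9041/2336

y_0 = S_0(0) = a_0 = 2
y_1 = S_1(0) = a_1 = 1
y_2 = S_2(0) = a_2 = -4
y_3 = S_3(0) = a_3 = 3
y_4 = S_3(3) = -1
t_q=15/2 is in segment 3 (τ=3/2); S_3(τ)=9041/2336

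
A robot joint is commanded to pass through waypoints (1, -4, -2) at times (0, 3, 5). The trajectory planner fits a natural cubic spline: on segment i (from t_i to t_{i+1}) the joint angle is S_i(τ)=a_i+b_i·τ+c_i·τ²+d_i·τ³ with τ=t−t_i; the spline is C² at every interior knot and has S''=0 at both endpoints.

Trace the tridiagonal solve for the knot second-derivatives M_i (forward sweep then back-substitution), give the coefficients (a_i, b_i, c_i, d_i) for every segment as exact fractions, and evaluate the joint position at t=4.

  seg 0: a=1 b=-37/15 c=0 d=4/45
  seg 1: a=-4 b=-1/15 c=4/5 d=-2/15
S(4) = -17/5

Δ: Δ0=-5/3, Δ1=1
row 1: diag=10, rhs=16; c'=1/5, d'=8/5
back: M1=8/5
M: M0=0, M1=8/5, M2=0
seg 0: a=1, c=M0/2=0, d=(M1−M0)/(6·3)=4/45, b=Δ0−h0·(2M0+M1)/6=-37/15
seg 1: a=-4, c=M1/2=4/5, d=(M2−M1)/(6·2)=-2/15, b=Δ1−h1·(2M1+M2)/6=-1/15
t_q=4 → seg 1, τ=1; S=-4+-1/15·τ+4/5·τ²+-2/15·τ³=-17/5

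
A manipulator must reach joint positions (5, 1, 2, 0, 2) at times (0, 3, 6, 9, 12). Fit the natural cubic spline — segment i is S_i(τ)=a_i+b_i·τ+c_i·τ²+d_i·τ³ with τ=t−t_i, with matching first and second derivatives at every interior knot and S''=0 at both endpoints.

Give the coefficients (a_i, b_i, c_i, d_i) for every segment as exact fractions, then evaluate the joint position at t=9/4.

  seg 0: a=5 b=-15/8 c=0 d=13/216
  seg 1: a=1 b=-1/4 c=13/24 d=-25/216
  seg 2: a=2 b=-1/8 c=-1/2 d=23/216
  seg 3: a=0 b=-1/4 c=11/24 d=-11/216
S(9/4) = 751/512

Δ: Δ0=-4/3, Δ1=1/3, Δ2=-2/3, Δ3=2/3
row 1: diag=12, rhs=10; c'=1/4, d'=5/6
row 2: denom=12−3·1/4=45/4; d'=(-6−3·5/6)/(45/4)=-34/45
row 3: denom=12−3·4/15=56/5; d'=(8−3·-34/45)/(56/5)=11/12
back: M3=11/12
back: M2=-34/45−4/15·11/12=-1
back: M1=5/6−1/4·-1=13/12
M: M0=0, M1=13/12, M2=-1, M3=11/12, M4=0
seg 0: a=5, c=M0/2=0, d=(M1−M0)/(6·3)=13/216, b=Δ0−h0·(2M0+M1)/6=-15/8
seg 1: a=1, c=M1/2=13/24, d=(M2−M1)/(6·3)=-25/216, b=Δ1−h1·(2M1+M2)/6=-1/4
seg 2: a=2, c=M2/2=-1/2, d=(M3−M2)/(6·3)=23/216, b=Δ2−h2·(2M2+M3)/6=-1/8
seg 3: a=0, c=M3/2=11/24, d=(M4−M3)/(6·3)=-11/216, b=Δ3−h3·(2M3+M4)/6=-1/4
t_q=9/4 → seg 0, τ=9/4; S=5+-15/8·τ+0·τ²+13/216·τ³=751/512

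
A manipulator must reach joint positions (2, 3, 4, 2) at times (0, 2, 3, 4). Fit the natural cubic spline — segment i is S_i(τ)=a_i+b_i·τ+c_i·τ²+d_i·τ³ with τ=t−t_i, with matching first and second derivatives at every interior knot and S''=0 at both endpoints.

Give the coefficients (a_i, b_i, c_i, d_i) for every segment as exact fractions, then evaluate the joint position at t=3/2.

Δ: Δ0=1/2, Δ1=1, Δ2=-2
row 1: diag=6, rhs=3; c'=1/6, d'=1/2
row 2: denom=4−1·1/6=23/6; d'=(-18−1·1/2)/(23/6)=-111/23
back: M2=-111/23
back: M1=1/2−1/6·-111/23=30/23
M: M0=0, M1=30/23, M2=-111/23, M3=0
seg 0: a=2, c=M0/2=0, d=(M1−M0)/(6·2)=5/46, b=Δ0−h0·(2M0+M1)/6=3/46
seg 1: a=3, c=M1/2=15/23, d=(M2−M1)/(6·1)=-47/46, b=Δ1−h1·(2M1+M2)/6=63/46
seg 2: a=4, c=M2/2=-111/46, d=(M3−M2)/(6·1)=37/46, b=Δ2−h2·(2M2+M3)/6=-9/23
t_q=3/2 → seg 0, τ=3/2; S=2+3/46·τ+0·τ²+5/46·τ³=907/368

  seg 0: a=2 b=3/46 c=0 d=5/46
  seg 1: a=3 b=63/46 c=15/23 d=-47/46
  seg 2: a=4 b=-9/23 c=-111/46 d=37/46
S(3/2) = 907/368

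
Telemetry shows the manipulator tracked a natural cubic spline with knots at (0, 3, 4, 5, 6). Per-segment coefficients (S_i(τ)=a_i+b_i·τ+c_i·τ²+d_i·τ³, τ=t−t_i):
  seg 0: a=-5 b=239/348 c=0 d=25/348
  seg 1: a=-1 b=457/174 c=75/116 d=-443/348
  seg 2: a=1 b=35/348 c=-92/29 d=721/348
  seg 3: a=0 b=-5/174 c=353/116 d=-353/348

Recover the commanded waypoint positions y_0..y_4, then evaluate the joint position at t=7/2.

y_0=-5 y_1=-1 y_2=1 y_3=0 y_4=2
S(7/2) = 293/928

y_0 = S_0(0) = a_0 = -5
y_1 = S_1(0) = a_1 = -1
y_2 = S_2(0) = a_2 = 1
y_3 = S_3(0) = a_3 = 0
y_4 = S_3(1) = 2
t_q=7/2 is in segment 1 (τ=1/2); S_1(τ)=293/928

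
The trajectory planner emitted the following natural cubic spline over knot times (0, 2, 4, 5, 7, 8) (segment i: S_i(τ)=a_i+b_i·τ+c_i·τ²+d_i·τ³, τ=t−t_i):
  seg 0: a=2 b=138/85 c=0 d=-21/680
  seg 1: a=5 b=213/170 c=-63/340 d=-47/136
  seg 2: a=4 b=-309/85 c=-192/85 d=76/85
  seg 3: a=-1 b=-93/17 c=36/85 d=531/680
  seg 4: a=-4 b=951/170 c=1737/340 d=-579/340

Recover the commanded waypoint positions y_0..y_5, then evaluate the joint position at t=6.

y_0 = S_0(0) = a_0 = 2
y_1 = S_1(0) = a_1 = 5
y_2 = S_2(0) = a_2 = 4
y_3 = S_3(0) = a_3 = -1
y_4 = S_4(0) = a_4 = -4
y_5 = S_4(1) = 5
t_q=6 is in segment 3 (τ=1); S_3(τ)=-3581/680

y_0=2 y_1=5 y_2=4 y_3=-1 y_4=-4 y_5=5
S(6) = -3581/680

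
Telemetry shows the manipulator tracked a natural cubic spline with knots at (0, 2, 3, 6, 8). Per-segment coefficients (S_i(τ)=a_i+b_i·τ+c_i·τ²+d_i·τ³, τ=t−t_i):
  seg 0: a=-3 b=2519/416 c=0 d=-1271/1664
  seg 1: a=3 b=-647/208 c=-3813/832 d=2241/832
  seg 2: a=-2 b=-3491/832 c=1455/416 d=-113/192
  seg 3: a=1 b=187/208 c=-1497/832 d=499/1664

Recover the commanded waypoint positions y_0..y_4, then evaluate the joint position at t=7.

y_0=-3 y_1=3 y_2=-2 y_3=1 y_4=-2
S(7) = 665/1664

y_0 = S_0(0) = a_0 = -3
y_1 = S_1(0) = a_1 = 3
y_2 = S_2(0) = a_2 = -2
y_3 = S_3(0) = a_3 = 1
y_4 = S_3(2) = -2
t_q=7 is in segment 3 (τ=1); S_3(τ)=665/1664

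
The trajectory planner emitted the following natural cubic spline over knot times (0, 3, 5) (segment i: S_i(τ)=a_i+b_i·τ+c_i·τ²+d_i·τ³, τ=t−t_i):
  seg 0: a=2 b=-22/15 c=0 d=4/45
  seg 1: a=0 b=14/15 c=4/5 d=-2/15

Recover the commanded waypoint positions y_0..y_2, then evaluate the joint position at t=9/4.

y_0=2 y_1=0 y_2=4
S(9/4) = -23/80

y_0 = S_0(0) = a_0 = 2
y_1 = S_1(0) = a_1 = 0
y_2 = S_1(2) = 4
t_q=9/4 is in segment 0 (τ=9/4); S_0(τ)=-23/80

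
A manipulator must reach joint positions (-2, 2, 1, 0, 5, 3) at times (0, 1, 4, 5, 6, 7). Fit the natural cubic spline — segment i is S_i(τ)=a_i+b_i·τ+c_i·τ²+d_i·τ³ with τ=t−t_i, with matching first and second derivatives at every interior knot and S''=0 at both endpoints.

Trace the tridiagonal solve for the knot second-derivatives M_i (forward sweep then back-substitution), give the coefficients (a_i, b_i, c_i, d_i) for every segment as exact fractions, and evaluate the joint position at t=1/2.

  seg 0: a=-2 b=10655/2379 c=0 d=-1139/2379
  seg 1: a=2 b=7238/2379 c=-1139/793 d=740/7137
  seg 2: a=1 b=-508/183 c=-399/793 d=5422/2379
  seg 3: a=0 b=7268/2379 c=5023/793 d=-10442/2379
  seg 4: a=5 b=6080/2379 c=-5419/793 d=5419/2379
S(1/2) = 1139/6344

Δ: Δ0=4, Δ1=-1/3, Δ2=-1, Δ3=5, Δ4=-2
row 1: diag=8, rhs=-26; c'=3/8, d'=-13/4
row 2: denom=8−3·3/8=55/8; d'=(-4−3·-13/4)/(55/8)=46/55
row 3: denom=4−1·8/55=212/55; d'=(36−1·46/55)/(212/55)=967/106
row 4: denom=4−1·55/212=793/212; d'=(-42−1·967/106)/(793/212)=-10838/793
back: M4=-10838/793
back: M3=967/106−55/212·-10838/793=10046/793
back: M2=46/55−8/55·10046/793=-798/793
back: M1=-13/4−3/8·-798/793=-2278/793
M: M0=0, M1=-2278/793, M2=-798/793, M3=10046/793, M4=-10838/793, M5=0
seg 0: a=-2, c=M0/2=0, d=(M1−M0)/(6·1)=-1139/2379, b=Δ0−h0·(2M0+M1)/6=10655/2379
seg 1: a=2, c=M1/2=-1139/793, d=(M2−M1)/(6·3)=740/7137, b=Δ1−h1·(2M1+M2)/6=7238/2379
seg 2: a=1, c=M2/2=-399/793, d=(M3−M2)/(6·1)=5422/2379, b=Δ2−h2·(2M2+M3)/6=-508/183
seg 3: a=0, c=M3/2=5023/793, d=(M4−M3)/(6·1)=-10442/2379, b=Δ3−h3·(2M3+M4)/6=7268/2379
seg 4: a=5, c=M4/2=-5419/793, d=(M5−M4)/(6·1)=5419/2379, b=Δ4−h4·(2M4+M5)/6=6080/2379
t_q=1/2 → seg 0, τ=1/2; S=-2+10655/2379·τ+0·τ²+-1139/2379·τ³=1139/6344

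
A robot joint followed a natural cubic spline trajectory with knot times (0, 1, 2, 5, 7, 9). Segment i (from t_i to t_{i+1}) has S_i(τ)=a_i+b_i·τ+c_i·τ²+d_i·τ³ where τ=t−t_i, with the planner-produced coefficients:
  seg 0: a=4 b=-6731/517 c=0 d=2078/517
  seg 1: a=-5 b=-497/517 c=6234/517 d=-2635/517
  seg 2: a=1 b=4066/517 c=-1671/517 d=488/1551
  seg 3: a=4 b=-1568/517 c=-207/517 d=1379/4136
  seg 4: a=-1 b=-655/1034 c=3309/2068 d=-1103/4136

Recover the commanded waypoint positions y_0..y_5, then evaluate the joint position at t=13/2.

y_0=4 y_1=-5 y_2=1 y_3=4 y_4=-1 y_5=2
S(13/2) = -10751/33088

y_0 = S_0(0) = a_0 = 4
y_1 = S_1(0) = a_1 = -5
y_2 = S_2(0) = a_2 = 1
y_3 = S_3(0) = a_3 = 4
y_4 = S_4(0) = a_4 = -1
y_5 = S_4(2) = 2
t_q=13/2 is in segment 3 (τ=3/2); S_3(τ)=-10751/33088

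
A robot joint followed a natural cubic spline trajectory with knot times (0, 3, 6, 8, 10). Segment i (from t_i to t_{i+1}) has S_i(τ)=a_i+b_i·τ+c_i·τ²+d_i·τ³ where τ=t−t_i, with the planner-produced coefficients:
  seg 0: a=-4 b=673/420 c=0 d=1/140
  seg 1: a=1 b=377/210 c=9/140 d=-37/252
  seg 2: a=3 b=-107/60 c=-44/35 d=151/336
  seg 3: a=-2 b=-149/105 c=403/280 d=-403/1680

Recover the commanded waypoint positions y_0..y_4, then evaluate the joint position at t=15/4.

y_0=-4 y_1=1 y_2=3 y_3=-2 y_4=-1
S(15/4) = 20793/8960

y_0 = S_0(0) = a_0 = -4
y_1 = S_1(0) = a_1 = 1
y_2 = S_2(0) = a_2 = 3
y_3 = S_3(0) = a_3 = -2
y_4 = S_3(2) = -1
t_q=15/4 is in segment 1 (τ=3/4); S_1(τ)=20793/8960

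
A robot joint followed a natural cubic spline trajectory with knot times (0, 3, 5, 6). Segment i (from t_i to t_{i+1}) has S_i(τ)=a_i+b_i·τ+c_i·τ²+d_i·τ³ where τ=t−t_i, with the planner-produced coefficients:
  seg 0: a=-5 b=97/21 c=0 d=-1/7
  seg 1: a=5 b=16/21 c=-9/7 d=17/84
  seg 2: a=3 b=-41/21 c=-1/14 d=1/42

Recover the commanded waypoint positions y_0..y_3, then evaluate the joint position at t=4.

y_0 = S_0(0) = a_0 = -5
y_1 = S_1(0) = a_1 = 5
y_2 = S_2(0) = a_2 = 3
y_3 = S_2(1) = 1
t_q=4 is in segment 1 (τ=1); S_1(τ)=131/28

y_0=-5 y_1=5 y_2=3 y_3=1
S(4) = 131/28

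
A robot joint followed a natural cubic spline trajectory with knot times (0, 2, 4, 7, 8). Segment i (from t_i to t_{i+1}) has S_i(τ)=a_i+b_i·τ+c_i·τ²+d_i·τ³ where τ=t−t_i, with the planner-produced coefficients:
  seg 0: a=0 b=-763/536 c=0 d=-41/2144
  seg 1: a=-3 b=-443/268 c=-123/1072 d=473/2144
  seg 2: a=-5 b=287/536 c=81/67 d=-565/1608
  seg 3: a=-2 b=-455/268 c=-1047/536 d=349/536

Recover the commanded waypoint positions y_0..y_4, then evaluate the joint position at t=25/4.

y_0=0 y_1=-3 y_2=-5 y_3=-2 y_4=-5
S(25/4) = -57535/34304

y_0 = S_0(0) = a_0 = 0
y_1 = S_1(0) = a_1 = -3
y_2 = S_2(0) = a_2 = -5
y_3 = S_3(0) = a_3 = -2
y_4 = S_3(1) = -5
t_q=25/4 is in segment 2 (τ=9/4); S_2(τ)=-57535/34304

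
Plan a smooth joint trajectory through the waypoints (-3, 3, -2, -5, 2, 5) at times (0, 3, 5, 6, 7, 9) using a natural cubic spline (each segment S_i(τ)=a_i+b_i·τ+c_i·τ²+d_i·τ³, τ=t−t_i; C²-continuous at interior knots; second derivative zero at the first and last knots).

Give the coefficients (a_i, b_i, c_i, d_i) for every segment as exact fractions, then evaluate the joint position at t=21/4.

  seg 0: a=-3 b=944/307 c=0 d=-110/921
  seg 1: a=3 b=-46/307 c=-330/307 d=-123/2456
  seg 2: a=-2 b=-3101/614 c=-1689/1228 d=4207/1228
  seg 3: a=-5 b=3041/1228 c=2733/307 d=-5377/1228
  seg 4: a=2 b=4387/614 c=-5199/1228 d=1733/2456
S(21/4) = -258965/78592

Δ: Δ0=2, Δ1=-5/2, Δ2=-3, Δ3=7, Δ4=3/2
row 1: diag=10, rhs=-27; c'=1/5, d'=-27/10
row 2: denom=6−2·1/5=28/5; d'=(-3−2·-27/10)/(28/5)=3/7
row 3: denom=4−1·5/28=107/28; d'=(60−1·3/7)/(107/28)=1668/107
row 4: denom=6−1·28/107=614/107; d'=(-33−1·1668/107)/(614/107)=-5199/614
back: M4=-5199/614
back: M3=1668/107−28/107·-5199/614=5466/307
back: M2=3/7−5/28·5466/307=-1689/614
back: M1=-27/10−1/5·-1689/614=-660/307
M: M0=0, M1=-660/307, M2=-1689/614, M3=5466/307, M4=-5199/614, M5=0
seg 0: a=-3, c=M0/2=0, d=(M1−M0)/(6·3)=-110/921, b=Δ0−h0·(2M0+M1)/6=944/307
seg 1: a=3, c=M1/2=-330/307, d=(M2−M1)/(6·2)=-123/2456, b=Δ1−h1·(2M1+M2)/6=-46/307
seg 2: a=-2, c=M2/2=-1689/1228, d=(M3−M2)/(6·1)=4207/1228, b=Δ2−h2·(2M2+M3)/6=-3101/614
seg 3: a=-5, c=M3/2=2733/307, d=(M4−M3)/(6·1)=-5377/1228, b=Δ3−h3·(2M3+M4)/6=3041/1228
seg 4: a=2, c=M4/2=-5199/1228, d=(M5−M4)/(6·2)=1733/2456, b=Δ4−h4·(2M4+M5)/6=4387/614
t_q=21/4 → seg 2, τ=1/4; S=-2+-3101/614·τ+-1689/1228·τ²+4207/1228·τ³=-258965/78592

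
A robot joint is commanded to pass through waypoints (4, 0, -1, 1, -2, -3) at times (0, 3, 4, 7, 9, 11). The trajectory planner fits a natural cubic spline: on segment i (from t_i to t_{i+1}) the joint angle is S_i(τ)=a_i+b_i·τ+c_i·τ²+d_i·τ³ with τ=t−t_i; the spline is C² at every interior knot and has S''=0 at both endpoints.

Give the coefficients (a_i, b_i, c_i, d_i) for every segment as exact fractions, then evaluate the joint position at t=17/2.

Δ: Δ0=-4/3, Δ1=-1, Δ2=2/3, Δ3=-3/2, Δ4=-1/2
row 1: diag=8, rhs=2; c'=1/8, d'=1/4
row 2: denom=8−1·1/8=63/8; d'=(10−1·1/4)/(63/8)=26/21
row 3: denom=10−3·8/21=62/7; d'=(-13−3·26/21)/(62/7)=-117/62
row 4: denom=8−2·7/31=234/31; d'=(6−2·-117/62)/(234/31)=101/78
back: M4=101/78
back: M3=-117/62−7/31·101/78=-85/39
back: M2=26/21−8/21·-85/39=242/117
back: M1=1/4−1/8·242/117=-1/117
M: M0=0, M1=-1/117, M2=242/117, M3=-85/39, M4=101/78, M5=0
seg 0: a=4, c=M0/2=0, d=(M1−M0)/(6·3)=-1/2106, b=Δ0−h0·(2M0+M1)/6=-311/234
seg 1: a=0, c=M1/2=-1/234, d=(M2−M1)/(6·1)=9/26, b=Δ1−h1·(2M1+M2)/6=-157/117
seg 2: a=-1, c=M2/2=121/117, d=(M3−M2)/(6·3)=-497/2106, b=Δ2−h2·(2M2+M3)/6=-73/234
seg 3: a=1, c=M3/2=-85/78, d=(M4−M3)/(6·2)=271/936, b=Δ3−h3·(2M3+M4)/6=-56/117
seg 4: a=-2, c=M4/2=101/156, d=(M5−M4)/(6·2)=-101/936, b=Δ4−h4·(2M4+M5)/6=-319/234
t_q=17/2 → seg 3, τ=3/2; S=1+-56/117·τ+-85/78·τ²+271/936·τ³=-229/192

  seg 0: a=4 b=-311/234 c=0 d=-1/2106
  seg 1: a=0 b=-157/117 c=-1/234 d=9/26
  seg 2: a=-1 b=-73/234 c=121/117 d=-497/2106
  seg 3: a=1 b=-56/117 c=-85/78 d=271/936
  seg 4: a=-2 b=-319/234 c=101/156 d=-101/936
S(17/2) = -229/192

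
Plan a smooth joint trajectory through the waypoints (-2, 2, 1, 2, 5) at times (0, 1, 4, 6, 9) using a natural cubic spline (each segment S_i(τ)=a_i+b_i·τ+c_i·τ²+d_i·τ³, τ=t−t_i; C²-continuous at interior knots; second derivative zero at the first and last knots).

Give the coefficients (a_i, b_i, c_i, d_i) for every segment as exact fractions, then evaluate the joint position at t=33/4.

Δ: Δ0=4, Δ1=-1/3, Δ2=1/2, Δ3=1
row 1: diag=8, rhs=-26; c'=3/8, d'=-13/4
row 2: denom=10−3·3/8=71/8; d'=(5−3·-13/4)/(71/8)=118/71
row 3: denom=10−2·16/71=678/71; d'=(3−2·118/71)/(678/71)=-23/678
back: M3=-23/678
back: M2=118/71−16/71·-23/678=566/339
back: M1=-13/4−3/8·566/339=-438/113
M: M0=0, M1=-438/113, M2=566/339, M3=-23/678, M4=0
seg 0: a=-2, c=M0/2=0, d=(M1−M0)/(6·1)=-73/113, b=Δ0−h0·(2M0+M1)/6=525/113
seg 1: a=2, c=M1/2=-219/113, d=(M2−M1)/(6·3)=940/3051, b=Δ1−h1·(2M1+M2)/6=306/113
seg 2: a=1, c=M2/2=283/339, d=(M3−M2)/(6·2)=-385/2712, b=Δ2−h2·(2M2+M3)/6=-68/113
seg 3: a=2, c=M3/2=-23/1356, d=(M4−M3)/(6·3)=23/12204, b=Δ3−h3·(2M3+M4)/6=701/678
t_q=33/4 → seg 3, τ=9/4; S=2+701/678·τ+-23/1356·τ²+23/12204·τ³=123289/28928

  seg 0: a=-2 b=525/113 c=0 d=-73/113
  seg 1: a=2 b=306/113 c=-219/113 d=940/3051
  seg 2: a=1 b=-68/113 c=283/339 d=-385/2712
  seg 3: a=2 b=701/678 c=-23/1356 d=23/12204
S(33/4) = 123289/28928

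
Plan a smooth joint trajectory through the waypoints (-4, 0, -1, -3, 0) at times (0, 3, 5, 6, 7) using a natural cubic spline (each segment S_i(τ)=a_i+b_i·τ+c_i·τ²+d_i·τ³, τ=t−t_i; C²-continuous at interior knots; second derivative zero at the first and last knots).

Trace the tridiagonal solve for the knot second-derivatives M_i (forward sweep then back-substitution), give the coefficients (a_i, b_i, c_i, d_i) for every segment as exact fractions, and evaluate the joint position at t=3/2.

Δ: Δ0=4/3, Δ1=-1/2, Δ2=-2, Δ3=3
row 1: diag=10, rhs=-11; c'=1/5, d'=-11/10
row 2: denom=6−2·1/5=28/5; d'=(-9−2·-11/10)/(28/5)=-17/14
row 3: denom=4−1·5/28=107/28; d'=(30−1·-17/14)/(107/28)=874/107
back: M3=874/107
back: M2=-17/14−5/28·874/107=-286/107
back: M1=-11/10−1/5·-286/107=-121/214
M: M0=0, M1=-121/214, M2=-286/107, M3=874/107, M4=0
seg 0: a=-4, c=M0/2=0, d=(M1−M0)/(6·3)=-121/3852, b=Δ0−h0·(2M0+M1)/6=2075/1284
seg 1: a=0, c=M1/2=-121/428, d=(M2−M1)/(6·2)=-451/2568, b=Δ1−h1·(2M1+M2)/6=493/642
seg 2: a=-1, c=M2/2=-143/107, d=(M3−M2)/(6·1)=580/321, b=Δ2−h2·(2M2+M3)/6=-793/321
seg 3: a=-3, c=M3/2=437/107, d=(M4−M3)/(6·1)=-437/321, b=Δ3−h3·(2M3+M4)/6=89/321
t_q=3/2 → seg 0, τ=3/2; S=-4+2075/1284·τ+0·τ²+-121/3852·τ³=-5759/3424

  seg 0: a=-4 b=2075/1284 c=0 d=-121/3852
  seg 1: a=0 b=493/642 c=-121/428 d=-451/2568
  seg 2: a=-1 b=-793/321 c=-143/107 d=580/321
  seg 3: a=-3 b=89/321 c=437/107 d=-437/321
S(3/2) = -5759/3424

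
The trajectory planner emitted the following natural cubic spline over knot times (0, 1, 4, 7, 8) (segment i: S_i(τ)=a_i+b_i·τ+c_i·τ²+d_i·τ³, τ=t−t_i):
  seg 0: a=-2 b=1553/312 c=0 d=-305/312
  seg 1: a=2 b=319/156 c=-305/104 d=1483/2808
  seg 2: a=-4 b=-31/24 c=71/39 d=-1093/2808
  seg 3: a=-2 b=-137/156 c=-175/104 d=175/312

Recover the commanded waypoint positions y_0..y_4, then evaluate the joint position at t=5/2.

y_0=-2 y_1=2 y_2=-4 y_3=-2 y_4=-4
S(5/2) = 209/832

y_0 = S_0(0) = a_0 = -2
y_1 = S_1(0) = a_1 = 2
y_2 = S_2(0) = a_2 = -4
y_3 = S_3(0) = a_3 = -2
y_4 = S_3(1) = -4
t_q=5/2 is in segment 1 (τ=3/2); S_1(τ)=209/832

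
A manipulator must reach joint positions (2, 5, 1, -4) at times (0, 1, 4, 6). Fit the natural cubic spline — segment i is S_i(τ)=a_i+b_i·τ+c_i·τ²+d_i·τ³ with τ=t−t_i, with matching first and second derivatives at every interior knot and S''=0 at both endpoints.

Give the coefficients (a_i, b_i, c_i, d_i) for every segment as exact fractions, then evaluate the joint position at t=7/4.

Δ: Δ0=3, Δ1=-4/3, Δ2=-5/2
row 1: diag=8, rhs=-26; c'=3/8, d'=-13/4
row 2: denom=10−3·3/8=71/8; d'=(-7−3·-13/4)/(71/8)=22/71
back: M2=22/71
back: M1=-13/4−3/8·22/71=-239/71
M: M0=0, M1=-239/71, M2=22/71, M3=0
seg 0: a=2, c=M0/2=0, d=(M1−M0)/(6·1)=-239/426, b=Δ0−h0·(2M0+M1)/6=1517/426
seg 1: a=5, c=M1/2=-239/142, d=(M2−M1)/(6·3)=29/142, b=Δ1−h1·(2M1+M2)/6=400/213
seg 2: a=1, c=M2/2=11/71, d=(M3−M2)/(6·2)=-11/426, b=Δ2−h2·(2M2+M3)/6=-1153/426
t_q=7/4 → seg 1, τ=3/4; S=5+400/213·τ+-239/142·τ²+29/142·τ³=50419/9088

  seg 0: a=2 b=1517/426 c=0 d=-239/426
  seg 1: a=5 b=400/213 c=-239/142 d=29/142
  seg 2: a=1 b=-1153/426 c=11/71 d=-11/426
S(7/4) = 50419/9088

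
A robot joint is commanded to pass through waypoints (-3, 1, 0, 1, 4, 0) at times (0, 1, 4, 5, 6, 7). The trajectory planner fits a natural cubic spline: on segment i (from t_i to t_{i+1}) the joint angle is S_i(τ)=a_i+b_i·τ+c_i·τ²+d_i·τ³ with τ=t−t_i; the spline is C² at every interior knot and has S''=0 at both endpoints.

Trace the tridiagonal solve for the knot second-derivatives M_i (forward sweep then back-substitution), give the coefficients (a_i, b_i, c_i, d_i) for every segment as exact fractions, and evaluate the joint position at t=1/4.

Δ: Δ0=4, Δ1=-1/3, Δ2=1, Δ3=3, Δ4=-4
row 1: diag=8, rhs=-26; c'=3/8, d'=-13/4
row 2: denom=8−3·3/8=55/8; d'=(8−3·-13/4)/(55/8)=142/55
row 3: denom=4−1·8/55=212/55; d'=(12−1·142/55)/(212/55)=259/106
row 4: denom=4−1·55/212=793/212; d'=(-42−1·259/106)/(793/212)=-9422/793
back: M4=-9422/793
back: M3=259/106−55/212·-9422/793=4382/793
back: M2=142/55−8/55·4382/793=1410/793
back: M1=-13/4−3/8·1410/793=-3106/793
M: M0=0, M1=-3106/793, M2=1410/793, M3=4382/793, M4=-9422/793, M5=0
seg 0: a=-3, c=M0/2=0, d=(M1−M0)/(6·1)=-1553/2379, b=Δ0−h0·(2M0+M1)/6=11069/2379
seg 1: a=1, c=M1/2=-1553/793, d=(M2−M1)/(6·3)=2258/7137, b=Δ1−h1·(2M1+M2)/6=6410/2379
seg 2: a=0, c=M2/2=705/793, d=(M3−M2)/(6·1)=1486/2379, b=Δ2−h2·(2M2+M3)/6=-94/183
seg 3: a=1, c=M3/2=2191/793, d=(M4−M3)/(6·1)=-6902/2379, b=Δ3−h3·(2M3+M4)/6=7466/2379
seg 4: a=4, c=M4/2=-4711/793, d=(M5−M4)/(6·1)=4711/2379, b=Δ4−h4·(2M4+M5)/6=-94/2379
t_q=1/4 → seg 0, τ=1/4; S=-3+11069/2379·τ+0·τ²+-1553/2379·τ³=-93739/50752

  seg 0: a=-3 b=11069/2379 c=0 d=-1553/2379
  seg 1: a=1 b=6410/2379 c=-1553/793 d=2258/7137
  seg 2: a=0 b=-94/183 c=705/793 d=1486/2379
  seg 3: a=1 b=7466/2379 c=2191/793 d=-6902/2379
  seg 4: a=4 b=-94/2379 c=-4711/793 d=4711/2379
S(1/4) = -93739/50752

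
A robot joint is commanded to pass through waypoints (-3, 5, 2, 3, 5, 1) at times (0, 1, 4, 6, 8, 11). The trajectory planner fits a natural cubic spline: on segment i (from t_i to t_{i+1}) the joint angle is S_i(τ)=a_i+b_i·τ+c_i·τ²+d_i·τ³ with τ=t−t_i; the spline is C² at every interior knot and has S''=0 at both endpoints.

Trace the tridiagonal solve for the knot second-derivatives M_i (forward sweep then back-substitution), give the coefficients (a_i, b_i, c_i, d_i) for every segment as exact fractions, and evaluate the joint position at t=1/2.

Δ: Δ0=8, Δ1=-1, Δ2=1/2, Δ3=1, Δ4=-4/3
row 1: diag=8, rhs=-54; c'=3/8, d'=-27/4
row 2: denom=10−3·3/8=71/8; d'=(9−3·-27/4)/(71/8)=234/71
row 3: denom=8−2·16/71=536/71; d'=(3−2·234/71)/(536/71)=-255/536
row 4: denom=10−2·71/268=1269/134; d'=(-14−2·-255/536)/(1269/134)=-3497/2538
back: M4=-3497/2538
back: M3=-255/536−71/268·-3497/2538=-281/2538
back: M2=234/71−16/71·-281/2538=4214/1269
back: M1=-27/4−3/8·4214/1269=-3382/423
M: M0=0, M1=-3382/423, M2=4214/1269, M3=-281/2538, M4=-3497/2538, M5=0
seg 0: a=-3, c=M0/2=0, d=(M1−M0)/(6·1)=-1691/1269, b=Δ0−h0·(2M0+M1)/6=11843/1269
seg 1: a=5, c=M1/2=-1691/423, d=(M2−M1)/(6·3)=7180/11421, b=Δ1−h1·(2M1+M2)/6=6770/1269
seg 2: a=2, c=M2/2=2107/1269, d=(M3−M2)/(6·2)=-2903/10152, b=Δ2−h2·(2M2+M3)/6=-2128/1269
seg 3: a=3, c=M3/2=-281/5076, d=(M4−M3)/(6·2)=-134/1269, b=Δ3−h3·(2M3+M4)/6=1297/846
seg 4: a=5, c=M4/2=-3497/5076, d=(M5−M4)/(6·3)=3497/45684, b=Δ4−h4·(2M4+M5)/6=113/2538
t_q=1/2 → seg 0, τ=1/2; S=-3+11843/1269·τ+0·τ²+-1691/1269·τ³=5075/3384

  seg 0: a=-3 b=11843/1269 c=0 d=-1691/1269
  seg 1: a=5 b=6770/1269 c=-1691/423 d=7180/11421
  seg 2: a=2 b=-2128/1269 c=2107/1269 d=-2903/10152
  seg 3: a=3 b=1297/846 c=-281/5076 d=-134/1269
  seg 4: a=5 b=113/2538 c=-3497/5076 d=3497/45684
S(1/2) = 5075/3384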